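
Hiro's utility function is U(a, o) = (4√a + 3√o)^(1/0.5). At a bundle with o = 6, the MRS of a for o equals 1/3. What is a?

For CES with ρ = 0.5, MRS = (4/3)·√(o/a).
Setting (4/3)·√(6/a) = 1/3 gives √(6/a) = 0.25, so 6/a = 1/16 and a = 96.

a = 96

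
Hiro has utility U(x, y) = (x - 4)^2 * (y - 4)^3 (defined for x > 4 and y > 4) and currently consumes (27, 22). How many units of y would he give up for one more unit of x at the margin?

MRS = 12/23

MU_x = 2·(x−4)·(y−4)^3, MU_y = 3·(x−4)^2·(y−4)^2.
MRS = (2/3)·(y−4)/(x−4).
At (27, 22): MRS = 12/23.
That is, one extra unit of x is worth 12/23 units of y at the margin.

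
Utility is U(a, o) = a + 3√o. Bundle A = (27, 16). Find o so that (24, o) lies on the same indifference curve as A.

o = 25

U(27, 16) = 39.
Set U(24, o) = 39 and solve.
With a = 24: 3√o = 39 − 24 = 15, so √o = 5 and o = 25.
Check: U(24, 25) = 39.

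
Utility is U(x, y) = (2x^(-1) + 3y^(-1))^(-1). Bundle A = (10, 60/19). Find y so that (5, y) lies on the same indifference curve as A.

U depends on (x, y) only through S = 2x^(-1) + 3y^(-1), so equal utility means equal S. At (10, 60/19): S = 1.15.
With x = 5: 2·5^(-1) = 0.4, so 3y^(-1) = 1.15 − 0.4 = 0.75, i.e. y^(-1) = 0.25.
Hence y = 1/0.25 = 4.
Check: U(5, 4) = 0.8696.

y = 4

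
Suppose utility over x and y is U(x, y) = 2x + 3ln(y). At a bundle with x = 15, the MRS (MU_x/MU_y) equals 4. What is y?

y = 6

MU_x = 2, MU_y = 3/y.
MRS = 2 ÷ (3/y).
MRS depends only on y: (2/3)·y = 4 ⇒ y = 4/(2/3) = 6.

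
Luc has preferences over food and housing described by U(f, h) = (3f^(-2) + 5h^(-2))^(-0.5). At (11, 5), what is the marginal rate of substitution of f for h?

For CES with ρ = -2, MRS = (3/5)·(h/f)^3.
At (11, 5): MRS = 75/1331.
So at (11, 5) the consumer would give up 75/1331 units of h for one more unit of f.

MRS = 75/1331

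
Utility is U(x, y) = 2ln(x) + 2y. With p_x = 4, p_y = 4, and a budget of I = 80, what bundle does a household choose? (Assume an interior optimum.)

MU_x = 2/x, MU_y = 2.
MRS = 2/x ÷ 2.
Tangency: set MRS = p_x/p_y = 4/4 = 1.
MRS depends only on x: 1/x = 1 ⇒ x* = 1/1 = 1.
From the budget, 4·y = 80 − 4·1 = 76, so y* = 19.

x* = 1, y* = 19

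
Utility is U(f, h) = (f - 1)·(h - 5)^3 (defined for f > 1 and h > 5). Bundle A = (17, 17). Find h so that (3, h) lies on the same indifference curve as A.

h = 29

U(17, 17) = 27648.
Set U(3, h) = 27648 and solve.
With f = 3: (3 − 1) = 2, so (h − 5)^3 = 27648/2 = 13824.
Taking the cube root (with h > 5): h − 5 = 24, so h = 29.
Check: U(3, 29) = 27648.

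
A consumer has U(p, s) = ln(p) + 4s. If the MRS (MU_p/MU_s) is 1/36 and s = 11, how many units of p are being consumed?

MU_p = 1/p, MU_s = 4.
MRS = 1/p ÷ 4.
MRS depends only on p: 0.25/p = 1/36 ⇒ p = 0.25/(1/36) = 9.

p = 9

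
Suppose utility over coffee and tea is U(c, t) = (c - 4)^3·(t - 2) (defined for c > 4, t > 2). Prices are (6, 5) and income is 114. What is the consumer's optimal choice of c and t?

MU_c = 3·(c−4)^2·(t−2), MU_t = (c−4)^3.
MRS = (3/1)·(t−2)/(c−4).
Tangency: set MRS = p_c/p_t = 6/5 = 1.2.
So (3/1)·(t − 2)/(c − 4) = 1.2, i.e. (t − 2) = 0.4·(c − 4).
Rewrite the budget in excess-of-subsistence terms: 6·(c − 4) + 5·(t − 2) = 114 − 6·4 − 5·2 = 80.
Substituting, 8·(c − 4) = 80, so c − 4 = 10 and c* = 14.
Then t − 2 = 0.4·10 = 4, so t* = 6.

c* = 14, t* = 6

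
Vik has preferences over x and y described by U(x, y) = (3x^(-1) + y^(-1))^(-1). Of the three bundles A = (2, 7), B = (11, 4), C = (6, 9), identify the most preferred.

Evaluate utility at each bundle:
U(A) = 0.609.
U(B) = 1.913.
U(C) = 1.636.
Highest utility is B, so B ≻ C ≻ A.

Bundle B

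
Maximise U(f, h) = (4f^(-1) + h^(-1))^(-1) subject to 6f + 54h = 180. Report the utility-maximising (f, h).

For CES with ρ = -1, MRS = (4/1)·(h/f)^2.
Tangency: set MRS = p_f/p_h = 6/54 = 1/9.
So (h/f)^2 = 1/36; taking the square root, h/f = 1/6, i.e. h = (1/6)·f.
Substitute into the budget 6·f + 54·h = 180: 15·f = 180, so f* = 12 and h* = (1/6)·12 = 2.

f* = 12, h* = 2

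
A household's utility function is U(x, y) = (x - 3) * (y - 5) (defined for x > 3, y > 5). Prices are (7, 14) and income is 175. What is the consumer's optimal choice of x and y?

x* = 9, y* = 8

MU_x = (y−5), MU_y = (x−3).
MRS = (y−5)/(x−3).
Tangency: set MRS = p_x/p_y = 7/14 = 0.5.
So (y − 5)/(x − 3) = 0.5, i.e. (y − 5) = 0.5·(x − 3).
Rewrite the budget in excess-of-subsistence terms: 7·(x − 3) + 14·(y − 5) = 175 − 7·3 − 14·5 = 84.
Substituting, 14·(x − 3) = 84, so x − 3 = 6 and x* = 9.
Then y − 5 = 0.5·6 = 3, so y* = 8.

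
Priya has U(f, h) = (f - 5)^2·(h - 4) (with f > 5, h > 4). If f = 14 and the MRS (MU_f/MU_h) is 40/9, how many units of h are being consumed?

MU_f = 2·(f−5)·(h−4), MU_h = (f−5)^2.
MRS = (2/1)·(h−4)/(f−5).
Substitute f = 14: MRS = (h − 4)/4.5. Setting this equal to 40/9 gives h − 4 = (40/9)·4.5 = 20, so h = 24.

h = 24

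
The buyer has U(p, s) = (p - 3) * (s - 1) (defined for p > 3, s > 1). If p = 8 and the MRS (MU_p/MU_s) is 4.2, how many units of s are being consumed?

s = 22

MU_p = (s−1), MU_s = (p−3).
MRS = (s−1)/(p−3).
Substitute p = 8: MRS = (s − 1)/5. Setting this equal to 4.2 gives s − 1 = 4.2·5 = 21, so s = 22.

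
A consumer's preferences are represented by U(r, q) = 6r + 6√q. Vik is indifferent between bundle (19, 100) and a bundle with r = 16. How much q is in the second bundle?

q = 169

U(19, 100) = 174.
Set U(16, q) = 174 and solve.
With r = 16: 6√q = 174 − 6·16 = 78, so √q = 13 and q = 169.
Check: U(16, 169) = 174.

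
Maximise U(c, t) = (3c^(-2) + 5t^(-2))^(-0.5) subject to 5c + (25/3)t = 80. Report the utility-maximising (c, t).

c* = 6, t* = 6

For CES with ρ = -2, MRS = (3/5)·(t/c)^3.
Tangency: set MRS = p_c/p_t = 5/(25/3) = 0.6.
So (t/c)^3 = 1; taking the cube root, t/c = 1, i.e. t = c.
Substitute into the budget 5·c + (25/3)·t = 80: (40/3)·c = 80, so c* = 6 and t* = 6.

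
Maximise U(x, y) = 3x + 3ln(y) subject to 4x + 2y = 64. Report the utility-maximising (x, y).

MU_x = 3, MU_y = 3/y.
MRS = 3 ÷ (3/y).
Tangency: set MRS = p_x/p_y = 4/2 = 2.
MRS depends only on y: y = 2 ⇒ y* = 2.
From the budget, 4·x = 64 − 2·2 = 60, so x* = 15.

x* = 15, y* = 2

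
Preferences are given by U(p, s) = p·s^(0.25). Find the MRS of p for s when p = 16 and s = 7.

MRS = 1.75

MU_p = s^(0.25) and MU_s = 0.25·p·s^(-0.75).
MRS = MU_p/MU_s = (4)·s/p.
At (16, 7): MRS = 1.75.
The indifference curve has slope −1.75 at this bundle.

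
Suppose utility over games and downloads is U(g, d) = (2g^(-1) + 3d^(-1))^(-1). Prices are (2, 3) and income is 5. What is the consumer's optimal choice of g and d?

g* = 1, d* = 1

For CES with ρ = -1, MRS = (2/3)·(d/g)^2.
Tangency: set MRS = p_g/p_d = 2/3.
So (d/g)^2 = 1; taking the square root, d/g = 1, i.e. d = g.
Substitute into the budget 2·g + 3·d = 5: 5·g = 5, so g* = 1 and d* = 1.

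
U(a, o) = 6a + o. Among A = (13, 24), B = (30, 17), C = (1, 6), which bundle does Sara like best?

Evaluate utility at each bundle:
U(A) = 102.
U(B) = 197.
U(C) = 12.
Highest utility is B, so B ≻ A ≻ C.

Bundle B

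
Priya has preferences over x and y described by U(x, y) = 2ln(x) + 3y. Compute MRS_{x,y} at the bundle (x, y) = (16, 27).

MRS = 1/24

MU_x = 2/x, MU_y = 3.
MRS = 2/x ÷ 3.
At (16, 27): MRS = 1/24.
The indifference curve has slope −1/24 at this bundle.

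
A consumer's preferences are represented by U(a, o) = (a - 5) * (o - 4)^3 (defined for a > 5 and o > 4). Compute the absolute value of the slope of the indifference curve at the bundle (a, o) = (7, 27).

MRS = 23/6

MU_a = (o−4)^3, MU_o = 3·(a−5)·(o−4)^2.
MRS = (1/3)·(o−4)/(a−5).
At (7, 27): MRS = 23/6.
The indifference curve has slope −23/6 at this bundle.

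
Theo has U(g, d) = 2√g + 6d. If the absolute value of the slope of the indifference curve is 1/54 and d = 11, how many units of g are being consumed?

g = 81

MU_g = 2/(2√g), MU_d = 6.
MRS = 2/(2√g) ÷ 6.
MRS depends only on g: (1/6)/√g = 1/54 ⇒ √g = (1/6)/(1/54) = 9 ⇒ g = 81.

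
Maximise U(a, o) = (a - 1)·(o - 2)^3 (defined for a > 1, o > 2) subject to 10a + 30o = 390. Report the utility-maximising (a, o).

a* = 9, o* = 10

MU_a = (o−2)^3, MU_o = 3·(a−1)·(o−2)^2.
MRS = (1/3)·(o−2)/(a−1).
Tangency: set MRS = p_a/p_o = 10/30 = 1/3.
So (1/3)·(o − 2)/(a − 1) = 1/3, i.e. (o − 2) = (a − 1).
Rewrite the budget in excess-of-subsistence terms: 10·(a − 1) + 30·(o − 2) = 390 − 10·1 − 30·2 = 320.
Substituting, 40·(a − 1) = 320, so a − 1 = 8 and a* = 9.
Then o − 2 = 8, so o* = 10.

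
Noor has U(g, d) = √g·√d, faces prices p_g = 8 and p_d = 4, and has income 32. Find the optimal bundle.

g* = 2, d* = 4

MU_g = 0.5·g^(-0.5)·√d and MU_d = 0.5·√g·d^(-0.5).
MRS = MU_g/MU_d = d/g.
Tangency: set MRS = p_g/p_d = 8/4 = 2.
So d/g = 2, i.e. d = 2·g.
Substitute into the budget 8·g + 4·d = 32: 16·g = 32, so g* = 2.
Then d* = 2·2 = 4.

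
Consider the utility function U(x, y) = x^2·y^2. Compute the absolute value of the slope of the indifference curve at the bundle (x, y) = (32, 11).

MU_x = 2·x·y^2 and MU_y = 2·x^2·y.
MRS = MU_x/MU_y = y/x.
At (32, 11): MRS = 11/32.
The indifference curve has slope −11/32 at this bundle.

MRS = 11/32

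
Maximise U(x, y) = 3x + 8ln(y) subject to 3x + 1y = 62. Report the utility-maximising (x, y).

MU_x = 3, MU_y = 8/y.
MRS = 3 ÷ (8/y).
Tangency: set MRS = p_x/p_y = 3/1 = 3.
MRS depends only on y: 0.375·y = 3 ⇒ y* = 3/0.375 = 8.
From the budget, 3·x = 62 − 1·8 = 54, so x* = 18.

x* = 18, y* = 8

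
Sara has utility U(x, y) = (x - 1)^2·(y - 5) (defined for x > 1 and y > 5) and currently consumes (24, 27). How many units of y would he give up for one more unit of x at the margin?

MU_x = 2·(x−1)·(y−5), MU_y = (x−1)^2.
MRS = (2/1)·(y−5)/(x−1).
At (24, 27): MRS = 44/23.
That is, one extra unit of x is worth 44/23 units of y at the margin.

MRS = 44/23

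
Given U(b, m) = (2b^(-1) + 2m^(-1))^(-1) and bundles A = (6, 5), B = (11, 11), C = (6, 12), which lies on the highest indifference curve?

Bundle B

Evaluate utility at each bundle:
U(A) = 1.364.
U(B) = 2.750.
U(C) = 2.000.
Highest utility is B, so B ≻ C ≻ A.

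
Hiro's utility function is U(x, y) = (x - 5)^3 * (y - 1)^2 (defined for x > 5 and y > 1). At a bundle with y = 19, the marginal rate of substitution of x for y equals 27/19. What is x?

x = 24

MU_x = 3·(x−5)^2·(y−1)^2, MU_y = 2·(x−5)^3·(y−1).
MRS = (3/2)·(y−1)/(x−5).
Substitute y = 19: MRS = 27/(x − 5). Setting this equal to 27/19 gives x − 5 = 27/(27/19) = 19, so x = 24.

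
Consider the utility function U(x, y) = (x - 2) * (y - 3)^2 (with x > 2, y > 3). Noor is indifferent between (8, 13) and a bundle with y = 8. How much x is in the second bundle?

U(8, 13) = 600.
Set U(x, 8) = 600 and solve.
With y = 8: (8 − 3)^2 = 25, so (x − 2) = 600/25 = 24.
So x = 2 + 24 = 26.
Check: U(26, 8) = 600.

x = 26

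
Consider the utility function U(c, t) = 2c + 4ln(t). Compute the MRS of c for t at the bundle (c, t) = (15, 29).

MU_c = 2, MU_t = 4/t.
MRS = 2 ÷ (4/t).
At (15, 29): MRS = 14.5.
So at (15, 29) the consumer would give up 14.5 units of t for one more unit of c.

MRS = 14.5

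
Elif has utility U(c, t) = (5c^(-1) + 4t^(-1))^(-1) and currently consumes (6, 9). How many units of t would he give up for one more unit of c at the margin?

For CES with ρ = -1, MRS = (5/4)·(t/c)^2.
At (6, 9): MRS = 45/16.
So at (6, 9) the consumer would give up 45/16 units of t for one more unit of c.

MRS = 45/16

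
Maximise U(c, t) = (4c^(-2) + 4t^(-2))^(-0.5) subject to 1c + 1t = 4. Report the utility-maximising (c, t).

For CES with ρ = -2, MRS = (t/c)^3.
Tangency: set MRS = p_c/p_t = 1/1 = 1.
So (t/c)^3 = 1; taking the cube root, t/c = 1, i.e. t = c.
Substitute into the budget 1·c + 1·t = 4: 2·c = 4, so c* = 2 and t* = 2.

c* = 2, t* = 2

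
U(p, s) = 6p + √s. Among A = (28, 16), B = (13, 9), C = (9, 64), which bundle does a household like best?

Bundle A

Evaluate utility at each bundle:
U(A) = 172.000.
U(B) = 81.000.
U(C) = 62.000.
Highest utility is A, so A ≻ B ≻ C.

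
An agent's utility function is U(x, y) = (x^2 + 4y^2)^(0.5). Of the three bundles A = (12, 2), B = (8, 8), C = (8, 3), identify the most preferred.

Evaluate utility at each bundle:
U(A) = 12.649.
U(B) = 17.889.
U(C) = 10.000.
Highest utility is B, so B ≻ A ≻ C.

Bundle B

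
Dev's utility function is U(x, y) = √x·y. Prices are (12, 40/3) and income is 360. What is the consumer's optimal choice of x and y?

x* = 10, y* = 18

MU_x = 0.5·x^(-0.5)·y and MU_y = √x.
MRS = MU_x/MU_y = (0.5)·y/x.
Tangency: set MRS = p_x/p_y = 12/(40/3) = 0.9.
So (0.5)·y/x = 0.9, i.e. y = 1.8·x.
Substitute into the budget 12·x + (40/3)·y = 360: 36·x = 360, so x* = 10.
Then y* = 1.8·10 = 18.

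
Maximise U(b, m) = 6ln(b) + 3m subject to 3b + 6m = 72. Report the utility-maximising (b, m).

b* = 4, m* = 10

MU_b = 6/b, MU_m = 3.
MRS = 6/b ÷ 3.
Tangency: set MRS = p_b/p_m = 3/6 = 0.5.
MRS depends only on b: 2/b = 0.5 ⇒ b* = 2/0.5 = 4.
From the budget, 6·m = 72 − 3·4 = 60, so m* = 10.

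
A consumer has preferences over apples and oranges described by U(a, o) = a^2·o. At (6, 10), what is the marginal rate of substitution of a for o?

MRS = 10/3

MU_a = 2·a·o and MU_o = a^2.
MRS = MU_a/MU_o = (2/1)·o/a.
At (6, 10): MRS = 10/3.
That is, one extra unit of a is worth 10/3 units of o at the margin.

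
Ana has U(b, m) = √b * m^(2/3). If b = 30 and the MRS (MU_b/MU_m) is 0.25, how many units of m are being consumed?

MU_b = 0.5·b^(-0.5)·m^(2/3) and MU_m = 2/3·√b·m^(-1/3).
MRS = MU_b/MU_m = (0.75)·m/b.
Substitute b = 30: MRS = m/40. Setting m/40 = 0.25 gives m = 0.25·40 = 10.

m = 10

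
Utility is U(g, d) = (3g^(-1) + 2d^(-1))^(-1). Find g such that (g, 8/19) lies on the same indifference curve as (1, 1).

g = 12

U depends on (g, d) only through S = 3g^(-1) + 2d^(-1), so equal utility means equal S. At (1, 1): S = 5.
With d = 8/19: 2·(8/19)^(-1) = 4.75, so 3g^(-1) = 5 − 4.75 = 0.25, i.e. g^(-1) = 1/12.
Hence g = 1/(1/12) = 12.
Check: U(12, 8/19) = 0.2.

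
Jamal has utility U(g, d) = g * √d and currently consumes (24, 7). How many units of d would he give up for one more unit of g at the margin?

MU_g = √d and MU_d = 0.5·g·d^(-0.5).
MRS = MU_g/MU_d = (2)·d/g.
At (24, 7): MRS = 7/12.
That is, one extra unit of g is worth 7/12 units of d at the margin.

MRS = 7/12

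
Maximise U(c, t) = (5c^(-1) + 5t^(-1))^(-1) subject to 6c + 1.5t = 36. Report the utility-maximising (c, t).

For CES with ρ = -1, MRS = (t/c)^2.
Tangency: set MRS = p_c/p_t = 6/1.5 = 4.
So (t/c)^2 = 4; taking the square root, t/c = 2, i.e. t = 2·c.
Substitute into the budget 6·c + 1.5·t = 36: 9·c = 36, so c* = 4 and t* = 2·4 = 8.

c* = 4, t* = 8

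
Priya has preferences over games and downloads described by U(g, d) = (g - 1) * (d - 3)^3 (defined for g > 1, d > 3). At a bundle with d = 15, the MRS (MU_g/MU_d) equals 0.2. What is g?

MU_g = (d−3)^3, MU_d = 3·(g−1)·(d−3)^2.
MRS = (1/3)·(d−3)/(g−1).
Substitute d = 15: MRS = 4/(g − 1). Setting this equal to 0.2 gives g − 1 = 4/0.2 = 20, so g = 21.

g = 21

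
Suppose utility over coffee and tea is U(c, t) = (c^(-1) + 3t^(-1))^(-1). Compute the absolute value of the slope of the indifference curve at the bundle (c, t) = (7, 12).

MRS = 48/49

For CES with ρ = -1, MRS = (1/3)·(t/c)^2.
At (7, 12): MRS = 48/49.
So at (7, 12) the consumer would give up 48/49 units of t for one more unit of c.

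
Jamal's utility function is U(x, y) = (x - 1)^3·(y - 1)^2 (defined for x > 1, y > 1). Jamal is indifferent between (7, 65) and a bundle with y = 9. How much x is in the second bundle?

U(7, 65) = 884736.
Set U(x, 9) = 884736 and solve.
With y = 9: (9 − 1)^2 = 64, so (x − 1)^3 = 884736/64 = 13824.
Taking the cube root (with x > 1): x − 1 = 24, so x = 25.
Check: U(25, 9) = 884736.

x = 25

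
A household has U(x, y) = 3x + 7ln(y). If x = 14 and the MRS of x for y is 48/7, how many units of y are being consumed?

MU_x = 3, MU_y = 7/y.
MRS = 3 ÷ (7/y).
MRS depends only on y: (3/7)·y = 48/7 ⇒ y = (48/7)/(3/7) = 16.

y = 16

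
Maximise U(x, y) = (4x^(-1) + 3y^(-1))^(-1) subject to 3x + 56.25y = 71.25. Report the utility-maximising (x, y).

For CES with ρ = -1, MRS = (4/3)·(y/x)^2.
Tangency: set MRS = p_x/p_y = 3/56.25 = 4/75.
So (y/x)^2 = 1/25; taking the square root, y/x = 0.2, i.e. y = 0.2·x.
Substitute into the budget 3·x + 56.25·y = 71.25: 14.25·x = 71.25, so x* = 5 and y* = 0.2·5 = 1.

x* = 5, y* = 1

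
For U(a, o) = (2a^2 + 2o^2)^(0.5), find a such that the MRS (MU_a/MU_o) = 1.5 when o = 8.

a = 12

For CES with ρ = 2, MRS = (o/a)^(-1).
Setting (8/a)^(-1) = 1.5 gives 8/a = 2/3 and a = 12.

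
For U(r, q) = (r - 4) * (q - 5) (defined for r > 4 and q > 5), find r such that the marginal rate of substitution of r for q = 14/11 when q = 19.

MU_r = (q−5), MU_q = (r−4).
MRS = (q−5)/(r−4).
Substitute q = 19: MRS = 14/(r − 4). Setting this equal to 14/11 gives r − 4 = 14/(14/11) = 11, so r = 15.

r = 15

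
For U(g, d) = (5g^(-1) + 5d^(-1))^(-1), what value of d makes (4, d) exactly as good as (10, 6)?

U depends on (g, d) only through S = 5g^(-1) + 5d^(-1), so equal utility means equal S. At (10, 6): S = 4/3.
With g = 4: 5·4^(-1) = 1.25, so 5d^(-1) = 4/3 − 1.25 = 1/12, i.e. d^(-1) = 1/60.
Hence d = 1/(1/60) = 60.
Check: U(4, 60) = 0.75.

d = 60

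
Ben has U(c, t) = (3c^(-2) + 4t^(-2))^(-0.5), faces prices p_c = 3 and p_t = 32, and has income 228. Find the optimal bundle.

For CES with ρ = -2, MRS = (3/4)·(t/c)^3.
Tangency: set MRS = p_c/p_t = 3/32.
So (t/c)^3 = 0.125; taking the cube root, t/c = 0.5, i.e. t = 0.5·c.
Substitute into the budget 3·c + 32·t = 228: 19·c = 228, so c* = 12 and t* = 0.5·12 = 6.

c* = 12, t* = 6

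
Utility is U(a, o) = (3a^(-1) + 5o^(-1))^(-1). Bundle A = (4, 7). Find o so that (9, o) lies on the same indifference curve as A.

U depends on (a, o) only through S = 3a^(-1) + 5o^(-1), so equal utility means equal S. At (4, 7): S = 41/28.
With a = 9: 3·9^(-1) = 1/3, so 5o^(-1) = 41/28 − 1/3 = 95/84, i.e. o^(-1) = 19/84.
Hence o = 1/(19/84) = 84/19.
Check: U(9, 84/19) = 0.6829.

o = 84/19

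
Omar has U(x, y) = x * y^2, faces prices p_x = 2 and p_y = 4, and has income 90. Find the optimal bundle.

x* = 15, y* = 15

MU_x = y^2 and MU_y = 2·x·y.
MRS = MU_x/MU_y = (1/2)·y/x.
Tangency: set MRS = p_x/p_y = 2/4 = 0.5.
So (1/2)·y/x = 0.5, i.e. y = x.
Substitute into the budget 2·x + 4·y = 90: 6·x = 90, so x* = 15.
Then y* = 15.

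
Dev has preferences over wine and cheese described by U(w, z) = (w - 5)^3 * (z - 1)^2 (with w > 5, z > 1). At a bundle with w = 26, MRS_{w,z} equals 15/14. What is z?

MU_w = 3·(w−5)^2·(z−1)^2, MU_z = 2·(w−5)^3·(z−1).
MRS = (3/2)·(z−1)/(w−5).
Substitute w = 26: MRS = (z − 1)/14. Setting this equal to 15/14 gives z − 1 = (15/14)·14 = 15, so z = 16.

z = 16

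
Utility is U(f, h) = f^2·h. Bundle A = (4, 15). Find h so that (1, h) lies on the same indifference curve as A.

h = 240

U(4, 15) = 240.
Set U(1, h) = 240 and solve.
With f = 1: 1^2 = 1, so h = 240/1 = 240.
Check: U(1, 240) = 240.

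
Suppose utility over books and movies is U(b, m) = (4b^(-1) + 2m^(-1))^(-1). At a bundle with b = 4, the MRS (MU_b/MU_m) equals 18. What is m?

For CES with ρ = -1, MRS = (4/2)·(m/b)^2.
Setting (4/2)·(m/4)^2 = 18 gives (m/4)^2 = 9, so m/4 = 3 and m = 12.

m = 12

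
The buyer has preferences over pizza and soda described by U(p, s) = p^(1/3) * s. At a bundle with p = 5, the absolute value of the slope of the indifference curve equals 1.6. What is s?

s = 24

MU_p = 1/3·p^(-2/3)·s and MU_s = p^(1/3).
MRS = MU_p/MU_s = (1/3)·s/p.
Substitute p = 5: MRS = s/15. Setting s/15 = 1.6 gives s = 1.6·15 = 24.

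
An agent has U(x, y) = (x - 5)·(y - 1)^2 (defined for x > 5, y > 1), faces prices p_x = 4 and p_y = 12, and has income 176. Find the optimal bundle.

MU_x = (y−1)^2, MU_y = 2·(x−5)·(y−1).
MRS = (1/2)·(y−1)/(x−5).
Tangency: set MRS = p_x/p_y = 4/12 = 1/3.
So (1/2)·(y − 1)/(x − 5) = 1/3, i.e. (y − 1) = (2/3)·(x − 5).
Rewrite the budget in excess-of-subsistence terms: 4·(x − 5) + 12·(y − 1) = 176 − 4·5 − 12·1 = 144.
Substituting, 12·(x − 5) = 144, so x − 5 = 12 and x* = 17.
Then y − 1 = (2/3)·12 = 8, so y* = 9.

x* = 17, y* = 9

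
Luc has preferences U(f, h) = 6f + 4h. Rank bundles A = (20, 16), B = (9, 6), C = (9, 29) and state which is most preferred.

Evaluate utility at each bundle:
U(A) = 184.
U(B) = 78.
U(C) = 170.
Highest utility is A, so A ≻ C ≻ B.

Bundle A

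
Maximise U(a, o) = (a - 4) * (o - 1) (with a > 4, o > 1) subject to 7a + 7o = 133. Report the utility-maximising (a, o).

MU_a = (o−1), MU_o = (a−4).
MRS = (o−1)/(a−4).
Tangency: set MRS = p_a/p_o = 7/7 = 1.
So (o − 1)/(a − 4) = 1, i.e. (o − 1) = (a − 4).
Rewrite the budget in excess-of-subsistence terms: 7·(a − 4) + 7·(o − 1) = 133 − 7·4 − 7·1 = 98.
Substituting, 14·(a − 4) = 98, so a − 4 = 7 and a* = 11.
Then o − 1 = 7, so o* = 8.

a* = 11, o* = 8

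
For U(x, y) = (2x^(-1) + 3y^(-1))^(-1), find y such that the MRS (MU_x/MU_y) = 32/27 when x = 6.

y = 8

For CES with ρ = -1, MRS = (2/3)·(y/x)^2.
Setting (2/3)·(y/6)^2 = 32/27 gives (y/6)^2 = 16/9, so y/6 = 4/3 and y = 8.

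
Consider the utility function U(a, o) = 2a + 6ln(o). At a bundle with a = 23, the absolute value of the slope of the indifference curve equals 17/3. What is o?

MU_a = 2, MU_o = 6/o.
MRS = 2 ÷ (6/o).
MRS depends only on o: (1/3)·o = 17/3 ⇒ o = (17/3)/(1/3) = 17.

o = 17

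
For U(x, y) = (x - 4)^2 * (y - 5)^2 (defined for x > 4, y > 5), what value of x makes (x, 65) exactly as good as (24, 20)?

U(24, 20) = 90000.
Set U(x, 65) = 90000 and solve.
With y = 65: (65 − 5)^2 = 3600, so (x − 4)^2 = 90000/3600 = 25.
Taking the square root (with x > 4): x − 4 = 5, so x = 9.
Check: U(9, 65) = 90000.

x = 9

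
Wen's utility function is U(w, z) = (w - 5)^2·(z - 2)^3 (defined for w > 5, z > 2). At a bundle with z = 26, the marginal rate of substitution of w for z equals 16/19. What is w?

MU_w = 2·(w−5)·(z−2)^3, MU_z = 3·(w−5)^2·(z−2)^2.
MRS = (2/3)·(z−2)/(w−5).
Substitute z = 26: MRS = 16/(w − 5). Setting this equal to 16/19 gives w − 5 = 16/(16/19) = 19, so w = 24.

w = 24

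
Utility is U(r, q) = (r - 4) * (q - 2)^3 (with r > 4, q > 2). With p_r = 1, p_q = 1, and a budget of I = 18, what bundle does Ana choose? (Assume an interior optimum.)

MU_r = (q−2)^3, MU_q = 3·(r−4)·(q−2)^2.
MRS = (1/3)·(q−2)/(r−4).
Tangency: set MRS = p_r/p_q = 1/1 = 1.
So (1/3)·(q − 2)/(r − 4) = 1, i.e. (q − 2) = 3·(r − 4).
Rewrite the budget in excess-of-subsistence terms: 1·(r − 4) + 1·(q − 2) = 18 − 1·4 − 1·2 = 12.
Substituting, 4·(r − 4) = 12, so r − 4 = 3 and r* = 7.
Then q − 2 = 3·3 = 9, so q* = 11.

r* = 7, q* = 11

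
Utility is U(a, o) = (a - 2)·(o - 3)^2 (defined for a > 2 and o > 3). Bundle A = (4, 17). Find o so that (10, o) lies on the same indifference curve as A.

U(4, 17) = 392.
Set U(10, o) = 392 and solve.
With a = 10: (10 − 2) = 8, so (o − 3)^2 = 392/8 = 49.
Taking the square root (with o > 3): o − 3 = 7, so o = 10.
Check: U(10, 10) = 392.

o = 10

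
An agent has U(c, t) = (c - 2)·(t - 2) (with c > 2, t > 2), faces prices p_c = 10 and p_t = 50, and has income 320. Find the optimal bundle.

MU_c = (t−2), MU_t = (c−2).
MRS = (t−2)/(c−2).
Tangency: set MRS = p_c/p_t = 10/50 = 0.2.
So (t − 2)/(c − 2) = 0.2, i.e. (t − 2) = 0.2·(c − 2).
Rewrite the budget in excess-of-subsistence terms: 10·(c − 2) + 50·(t − 2) = 320 − 10·2 − 50·2 = 200.
Substituting, 20·(c − 2) = 200, so c − 2 = 10 and c* = 12.
Then t − 2 = 0.2·10 = 2, so t* = 4.

c* = 12, t* = 4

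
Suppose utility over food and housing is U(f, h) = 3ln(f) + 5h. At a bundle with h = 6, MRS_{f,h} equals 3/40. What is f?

MU_f = 3/f, MU_h = 5.
MRS = 3/f ÷ 5.
MRS depends only on f: 0.6/f = 3/40 ⇒ f = 0.6/(3/40) = 8.

f = 8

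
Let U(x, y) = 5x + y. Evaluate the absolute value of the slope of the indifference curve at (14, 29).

MU_x = 5, MU_y = 1, so MRS = 5/1 = 5 at every bundle.
At (14, 29): MRS = 5.
That is, one extra unit of x is worth 5 units of y at the margin.

MRS = 5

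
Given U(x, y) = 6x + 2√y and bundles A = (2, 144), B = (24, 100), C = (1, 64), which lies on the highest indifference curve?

Bundle B

Evaluate utility at each bundle:
U(A) = 36.000.
U(B) = 164.000.
U(C) = 22.000.
Highest utility is B, so B ≻ A ≻ C.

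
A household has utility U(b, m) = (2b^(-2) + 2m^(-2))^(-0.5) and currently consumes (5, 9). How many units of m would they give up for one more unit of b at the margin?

MRS = 729/125

For CES with ρ = -2, MRS = (m/b)^3.
At (5, 9): MRS = 729/125.
So at (5, 9) the consumer would give up 729/125 units of m for one more unit of b.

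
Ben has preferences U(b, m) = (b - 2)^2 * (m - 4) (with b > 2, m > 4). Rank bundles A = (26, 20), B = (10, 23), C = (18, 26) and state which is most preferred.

Bundle A

Evaluate utility at each bundle:
U(A) = 9216.
U(B) = 1216.
U(C) = 5632.
Highest utility is A, so A ≻ C ≻ B.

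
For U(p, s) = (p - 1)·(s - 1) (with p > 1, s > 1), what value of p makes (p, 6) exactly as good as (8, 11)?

p = 15

U(8, 11) = 70.
Set U(p, 6) = 70 and solve.
With s = 6: (6 − 1) = 5, so (p − 1) = 70/5 = 14.
So p = 1 + 14 = 15.
Check: U(15, 6) = 70.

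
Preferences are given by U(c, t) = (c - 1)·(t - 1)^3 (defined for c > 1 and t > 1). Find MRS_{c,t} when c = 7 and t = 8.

MU_c = (t−1)^3, MU_t = 3·(c−1)·(t−1)^2.
MRS = (1/3)·(t−1)/(c−1).
At (7, 8): MRS = 7/18.
So at (7, 8) the consumer would give up 7/18 units of t for one more unit of c.

MRS = 7/18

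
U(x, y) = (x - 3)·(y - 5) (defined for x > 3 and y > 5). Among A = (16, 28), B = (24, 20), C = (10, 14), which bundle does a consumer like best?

Evaluate utility at each bundle:
U(A) = 299.
U(B) = 315.
U(C) = 63.
Highest utility is B, so B ≻ A ≻ C.

Bundle B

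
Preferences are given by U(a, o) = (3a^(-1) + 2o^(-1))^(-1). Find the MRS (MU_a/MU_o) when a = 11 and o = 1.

MRS = 3/242

For CES with ρ = -1, MRS = (3/2)·(o/a)^2.
At (11, 1): MRS = 3/242.
That is, one extra unit of a is worth 3/242 units of o at the margin.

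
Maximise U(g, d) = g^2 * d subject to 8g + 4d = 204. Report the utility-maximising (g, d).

MU_g = 2·g·d and MU_d = g^2.
MRS = MU_g/MU_d = (2/1)·d/g.
Tangency: set MRS = p_g/p_d = 8/4 = 2.
So (2/1)·d/g = 2, i.e. d = g.
Substitute into the budget 8·g + 4·d = 204: 12·g = 204, so g* = 17.
Then d* = 17.

g* = 17, d* = 17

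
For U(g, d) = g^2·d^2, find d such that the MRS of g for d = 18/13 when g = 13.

d = 18

MU_g = 2·g·d^2 and MU_d = 2·g^2·d.
MRS = MU_g/MU_d = d/g.
Substitute g = 13: MRS = d/13. Setting d/13 = 18/13 gives d = (18/13)·13 = 18.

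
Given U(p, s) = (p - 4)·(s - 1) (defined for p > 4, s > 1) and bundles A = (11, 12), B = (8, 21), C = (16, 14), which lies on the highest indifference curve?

Bundle C

Evaluate utility at each bundle:
U(A) = 77.
U(B) = 80.
U(C) = 156.
Highest utility is C, so C ≻ B ≻ A.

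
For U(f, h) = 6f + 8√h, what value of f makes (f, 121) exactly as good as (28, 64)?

f = 24

U(28, 64) = 232.
Set U(f, 121) = 232 and solve.
With h = 121: √121 = 11, so 6f = 232 − 8·11 = 144 and f = 24.
Check: U(24, 121) = 232.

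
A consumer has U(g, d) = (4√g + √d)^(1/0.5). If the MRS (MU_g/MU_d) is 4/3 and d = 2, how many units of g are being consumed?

g = 18

For CES with ρ = 0.5, MRS = (4/1)·√(d/g).
Setting (4/1)·√(2/g) = 4/3 gives √(2/g) = 1/3, so 2/g = 1/9 and g = 18.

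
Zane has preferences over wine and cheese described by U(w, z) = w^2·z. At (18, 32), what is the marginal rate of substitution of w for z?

MU_w = 2·w·z and MU_z = w^2.
MRS = MU_w/MU_z = (2/1)·z/w.
At (18, 32): MRS = 32/9.
So at (18, 32) the consumer would give up 32/9 units of z for one more unit of w.

MRS = 32/9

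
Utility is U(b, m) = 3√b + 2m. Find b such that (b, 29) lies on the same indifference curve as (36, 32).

U(36, 32) = 82.
Set U(b, 29) = 82 and solve.
With m = 29: 3√b = 82 − 2·29 = 24, so √b = 8 and b = 64.
Check: U(64, 29) = 82.

b = 64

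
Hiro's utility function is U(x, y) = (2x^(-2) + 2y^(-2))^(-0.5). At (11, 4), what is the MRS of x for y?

For CES with ρ = -2, MRS = (y/x)^3.
At (11, 4): MRS = 64/1331.
That is, one extra unit of x is worth 64/1331 units of y at the margin.

MRS = 64/1331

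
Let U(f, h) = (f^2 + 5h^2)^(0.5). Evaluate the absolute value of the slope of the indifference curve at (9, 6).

MRS = 0.3

For CES with ρ = 2, MRS = (1/5)·(h/f)^(-1).
At (9, 6): MRS = 0.3.
That is, one extra unit of f is worth 0.3 units of h at the margin.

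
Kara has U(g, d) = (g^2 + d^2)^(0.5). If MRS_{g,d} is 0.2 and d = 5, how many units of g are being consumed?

g = 1

For CES with ρ = 2, MRS = (d/g)^(-1).
Setting (5/g)^(-1) = 0.2 gives 5/g = 5 and g = 1.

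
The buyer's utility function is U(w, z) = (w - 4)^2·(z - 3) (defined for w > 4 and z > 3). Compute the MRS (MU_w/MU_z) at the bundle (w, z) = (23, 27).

MU_w = 2·(w−4)·(z−3), MU_z = (w−4)^2.
MRS = (2/1)·(z−3)/(w−4).
At (23, 27): MRS = 48/19.
So at (23, 27) the consumer would give up 48/19 units of z for one more unit of w.

MRS = 48/19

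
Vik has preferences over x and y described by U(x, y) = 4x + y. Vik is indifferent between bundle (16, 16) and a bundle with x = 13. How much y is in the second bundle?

y = 28

U(16, 16) = 80.
Set U(13, y) = 80 and solve.
4·13 + y = 80 ⇒ y = 28 ⇒ y = 28.
Check: U(13, 28) = 80.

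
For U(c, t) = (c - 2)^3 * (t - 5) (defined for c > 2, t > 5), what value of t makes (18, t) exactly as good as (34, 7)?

t = 21

U(34, 7) = 65536.
Set U(18, t) = 65536 and solve.
With c = 18: (18 − 2)^3 = 4096, so (t − 5) = 65536/4096 = 16.
So t = 5 + 16 = 21.
Check: U(18, 21) = 65536.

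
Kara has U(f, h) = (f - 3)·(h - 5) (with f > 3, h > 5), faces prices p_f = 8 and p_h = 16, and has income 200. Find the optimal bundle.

f* = 9, h* = 8

MU_f = (h−5), MU_h = (f−3).
MRS = (h−5)/(f−3).
Tangency: set MRS = p_f/p_h = 8/16 = 0.5.
So (h − 5)/(f − 3) = 0.5, i.e. (h − 5) = 0.5·(f − 3).
Rewrite the budget in excess-of-subsistence terms: 8·(f − 3) + 16·(h − 5) = 200 − 8·3 − 16·5 = 96.
Substituting, 16·(f − 3) = 96, so f − 3 = 6 and f* = 9.
Then h − 5 = 0.5·6 = 3, so h* = 8.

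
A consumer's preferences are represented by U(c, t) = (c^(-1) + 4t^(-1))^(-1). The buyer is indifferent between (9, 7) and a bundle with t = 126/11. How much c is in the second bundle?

U depends on (c, t) only through S = c^(-1) + 4t^(-1), so equal utility means equal S. At (9, 7): S = 43/63.
With t = 126/11: 4·(126/11)^(-1) = 22/63, so c^(-1) = 43/63 − 22/63 = 1/3.
Hence c = 1/(1/3) = 3.
Check: U(3, 126/11) = 1.4651.

c = 3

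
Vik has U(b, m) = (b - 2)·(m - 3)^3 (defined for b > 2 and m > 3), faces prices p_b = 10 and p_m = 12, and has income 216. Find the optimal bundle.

MU_b = (m−3)^3, MU_m = 3·(b−2)·(m−3)^2.
MRS = (1/3)·(m−3)/(b−2).
Tangency: set MRS = p_b/p_m = 10/12 = 5/6.
So (1/3)·(m − 3)/(b − 2) = 5/6, i.e. (m − 3) = 2.5·(b − 2).
Rewrite the budget in excess-of-subsistence terms: 10·(b − 2) + 12·(m − 3) = 216 − 10·2 − 12·3 = 160.
Substituting, 40·(b − 2) = 160, so b − 2 = 4 and b* = 6.
Then m − 3 = 2.5·4 = 10, so m* = 13.

b* = 6, m* = 13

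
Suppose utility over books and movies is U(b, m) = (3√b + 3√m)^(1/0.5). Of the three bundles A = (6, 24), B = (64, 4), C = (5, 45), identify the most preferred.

Evaluate utility at each bundle:
U(A) = 486.000.
U(B) = 900.000.
U(C) = 720.000.
Highest utility is B, so B ≻ C ≻ A.

Bundle B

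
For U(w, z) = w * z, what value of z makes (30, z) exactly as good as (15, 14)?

U(15, 14) = 210.
Set U(30, z) = 210 and solve.
With w = 30: z = 210/30 = 7.
Check: U(30, 7) = 210.

z = 7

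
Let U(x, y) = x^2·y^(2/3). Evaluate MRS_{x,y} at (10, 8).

MRS = 2.4

MU_x = 2·x·y^(2/3) and MU_y = 2/3·x^2·y^(-1/3).
MRS = MU_x/MU_y = (3)·y/x.
At (10, 8): MRS = 2.4.
That is, one extra unit of x is worth 2.4 units of y at the margin.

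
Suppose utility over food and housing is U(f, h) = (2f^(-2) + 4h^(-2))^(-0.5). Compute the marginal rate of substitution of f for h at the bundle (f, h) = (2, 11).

For CES with ρ = -2, MRS = (2/4)·(h/f)^3.
At (2, 11): MRS = 1331/16.
The indifference curve has slope −1331/16 at this bundle.

MRS = 1331/16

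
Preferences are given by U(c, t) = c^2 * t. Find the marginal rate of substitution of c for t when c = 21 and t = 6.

MU_c = 2·c·t and MU_t = c^2.
MRS = MU_c/MU_t = (2/1)·t/c.
At (21, 6): MRS = 4/7.
That is, one extra unit of c is worth 4/7 units of t at the margin.

MRS = 4/7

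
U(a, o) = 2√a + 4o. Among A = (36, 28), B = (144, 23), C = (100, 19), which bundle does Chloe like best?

Evaluate utility at each bundle:
U(A) = 124.000.
U(B) = 116.000.
U(C) = 96.000.
Highest utility is A, so A ≻ B ≻ C.

Bundle A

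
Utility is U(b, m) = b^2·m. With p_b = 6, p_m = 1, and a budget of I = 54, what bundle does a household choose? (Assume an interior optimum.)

b* = 6, m* = 18

MU_b = 2·b·m and MU_m = b^2.
MRS = MU_b/MU_m = (2/1)·m/b.
Tangency: set MRS = p_b/p_m = 6/1 = 6.
So (2/1)·m/b = 6, i.e. m = 3·b.
Substitute into the budget 6·b + 1·m = 54: 9·b = 54, so b* = 6.
Then m* = 3·6 = 18.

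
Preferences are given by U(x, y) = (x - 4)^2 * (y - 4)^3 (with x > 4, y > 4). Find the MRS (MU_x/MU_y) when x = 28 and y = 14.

MRS = 5/18

MU_x = 2·(x−4)·(y−4)^3, MU_y = 3·(x−4)^2·(y−4)^2.
MRS = (2/3)·(y−4)/(x−4).
At (28, 14): MRS = 5/18.
That is, one extra unit of x is worth 5/18 units of y at the margin.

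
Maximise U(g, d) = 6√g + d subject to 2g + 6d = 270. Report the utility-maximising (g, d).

MU_g = 6/(2√g), MU_d = 1.
MRS = 6/(2√g) ÷ 1.
Tangency: set MRS = p_g/p_d = 2/6 = 1/3.
MRS depends only on g: 3/√g = 1/3 ⇒ √g = 3/(1/3) = 9 ⇒ g* = 81.
From the budget, 6·d = 270 − 2·81 = 108, so d* = 18.

g* = 81, d* = 18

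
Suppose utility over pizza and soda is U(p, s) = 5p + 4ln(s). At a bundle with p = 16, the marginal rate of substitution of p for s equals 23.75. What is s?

MU_p = 5, MU_s = 4/s.
MRS = 5 ÷ (4/s).
MRS depends only on s: 1.25·s = 23.75 ⇒ s = 23.75/1.25 = 19.

s = 19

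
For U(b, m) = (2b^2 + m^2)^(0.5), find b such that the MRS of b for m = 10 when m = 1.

b = 5

For CES with ρ = 2, MRS = (2/1)·(m/b)^(-1).
Setting (2/1)·(1/b)^(-1) = 10 gives (1/b)^(-1) = 5, so 1/b = 0.2 and b = 5.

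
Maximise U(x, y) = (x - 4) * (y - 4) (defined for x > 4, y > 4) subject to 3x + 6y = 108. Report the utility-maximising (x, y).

x* = 16, y* = 10

MU_x = (y−4), MU_y = (x−4).
MRS = (y−4)/(x−4).
Tangency: set MRS = p_x/p_y = 3/6 = 0.5.
So (y − 4)/(x − 4) = 0.5, i.e. (y − 4) = 0.5·(x − 4).
Rewrite the budget in excess-of-subsistence terms: 3·(x − 4) + 6·(y − 4) = 108 − 3·4 − 6·4 = 72.
Substituting, 6·(x − 4) = 72, so x − 4 = 12 and x* = 16.
Then y − 4 = 0.5·12 = 6, so y* = 10.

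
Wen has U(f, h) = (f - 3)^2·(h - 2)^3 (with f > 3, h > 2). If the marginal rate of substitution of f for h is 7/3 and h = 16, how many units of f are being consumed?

MU_f = 2·(f−3)·(h−2)^3, MU_h = 3·(f−3)^2·(h−2)^2.
MRS = (2/3)·(h−2)/(f−3).
Substitute h = 16: MRS = (28/3)/(f − 3). Setting this equal to 7/3 gives f − 3 = (28/3)/(7/3) = 4, so f = 7.

f = 7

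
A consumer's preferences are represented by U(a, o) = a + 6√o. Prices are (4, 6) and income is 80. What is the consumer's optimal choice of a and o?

MU_a = 1, MU_o = 6/(2√o).
MRS = 1 ÷ (6/(2√o)).
Tangency: set MRS = p_a/p_o = 4/6 = 2/3.
MRS depends only on o: (1/3)·√o = 2/3 ⇒ √o = (2/3)/(1/3) = 2 ⇒ o* = 4.
From the budget, 4·a = 80 − 6·4 = 56, so a* = 14.

a* = 14, o* = 4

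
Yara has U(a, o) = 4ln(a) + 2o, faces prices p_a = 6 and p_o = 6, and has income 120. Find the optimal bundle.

a* = 2, o* = 18

MU_a = 4/a, MU_o = 2.
MRS = 4/a ÷ 2.
Tangency: set MRS = p_a/p_o = 6/6 = 1.
MRS depends only on a: 2/a = 1 ⇒ a* = 2/1 = 2.
From the budget, 6·o = 120 − 6·2 = 108, so o* = 18.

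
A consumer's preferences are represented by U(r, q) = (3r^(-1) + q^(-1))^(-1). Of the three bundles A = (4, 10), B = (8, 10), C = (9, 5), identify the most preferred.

Bundle B

Evaluate utility at each bundle:
U(A) = 1.176.
U(B) = 2.105.
U(C) = 1.875.
Highest utility is B, so B ≻ C ≻ A.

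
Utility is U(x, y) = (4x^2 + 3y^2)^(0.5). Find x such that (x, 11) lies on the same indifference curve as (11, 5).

U depends on (x, y) only through S = 4x^2 + 3y^2, so equal utility means equal S. At (11, 5): S = 559.
With y = 11: 3·11^2 = 363, so 4x^2 = 559 − 363 = 196, i.e. x^2 = 49.
Hence x = √49 = 7.
Check: U(7, 11) = 23.6432.

x = 7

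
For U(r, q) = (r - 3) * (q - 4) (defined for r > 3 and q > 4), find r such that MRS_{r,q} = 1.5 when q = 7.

MU_r = (q−4), MU_q = (r−3).
MRS = (q−4)/(r−3).
Substitute q = 7: MRS = 3/(r − 3). Setting this equal to 1.5 gives r − 3 = 3/1.5 = 2, so r = 5.

r = 5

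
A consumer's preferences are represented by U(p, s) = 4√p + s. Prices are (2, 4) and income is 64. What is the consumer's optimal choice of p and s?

p* = 16, s* = 8

MU_p = 4/(2√p), MU_s = 1.
MRS = 4/(2√p) ÷ 1.
Tangency: set MRS = p_p/p_s = 2/4 = 0.5.
MRS depends only on p: 2/√p = 0.5 ⇒ √p = 2/0.5 = 4 ⇒ p* = 16.
From the budget, 4·s = 64 − 2·16 = 32, so s* = 8.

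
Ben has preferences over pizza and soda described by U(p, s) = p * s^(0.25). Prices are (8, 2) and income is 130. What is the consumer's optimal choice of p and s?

p* = 13, s* = 13

MU_p = s^(0.25) and MU_s = 0.25·p·s^(-0.75).
MRS = MU_p/MU_s = (4)·s/p.
Tangency: set MRS = p_p/p_s = 8/2 = 4.
So (4)·s/p = 4, i.e. s = p.
Substitute into the budget 8·p + 2·s = 130: 10·p = 130, so p* = 13.
Then s* = 13.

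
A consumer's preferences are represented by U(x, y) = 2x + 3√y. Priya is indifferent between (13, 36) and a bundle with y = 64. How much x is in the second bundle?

x = 10

U(13, 36) = 44.
Set U(x, 64) = 44 and solve.
With y = 64: √64 = 8, so 2x = 44 − 3·8 = 20 and x = 10.
Check: U(10, 64) = 44.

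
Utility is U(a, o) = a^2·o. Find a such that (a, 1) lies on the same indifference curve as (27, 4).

U(27, 4) = 2916.
Set U(a, 1) = 2916 and solve.
With o = 1: a^2 = 2916/1 = 2916; taking the square root, a = 54.
Check: U(54, 1) = 2916.

a = 54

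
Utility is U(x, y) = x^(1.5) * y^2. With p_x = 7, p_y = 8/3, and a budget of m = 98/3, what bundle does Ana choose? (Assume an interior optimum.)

x* = 2, y* = 7

MU_x = 1.5·√x·y^2 and MU_y = 2·x^(1.5)·y.
MRS = MU_x/MU_y = (0.75)·y/x.
Tangency: set MRS = p_x/p_y = 7/(8/3) = 2.625.
So (0.75)·y/x = 2.625, i.e. y = 3.5·x.
Substitute into the budget 7·x + (8/3)·y = 98/3: (49/3)·x = 98/3, so x* = 2.
Then y* = 3.5·2 = 7.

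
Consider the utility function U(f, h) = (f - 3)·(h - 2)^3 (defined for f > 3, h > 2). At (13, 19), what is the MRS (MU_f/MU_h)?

MRS = 17/30

MU_f = (h−2)^3, MU_h = 3·(f−3)·(h−2)^2.
MRS = (1/3)·(h−2)/(f−3).
At (13, 19): MRS = 17/30.
So at (13, 19) the consumer would give up 17/30 units of h for one more unit of f.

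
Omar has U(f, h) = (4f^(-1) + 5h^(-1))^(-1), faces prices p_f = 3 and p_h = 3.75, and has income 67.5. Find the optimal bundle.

f* = 10, h* = 10

For CES with ρ = -1, MRS = (4/5)·(h/f)^2.
Tangency: set MRS = p_f/p_h = 3/3.75 = 0.8.
So (h/f)^2 = 1; taking the square root, h/f = 1, i.e. h = f.
Substitute into the budget 3·f + 3.75·h = 67.5: 6.75·f = 67.5, so f* = 10 and h* = 10.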